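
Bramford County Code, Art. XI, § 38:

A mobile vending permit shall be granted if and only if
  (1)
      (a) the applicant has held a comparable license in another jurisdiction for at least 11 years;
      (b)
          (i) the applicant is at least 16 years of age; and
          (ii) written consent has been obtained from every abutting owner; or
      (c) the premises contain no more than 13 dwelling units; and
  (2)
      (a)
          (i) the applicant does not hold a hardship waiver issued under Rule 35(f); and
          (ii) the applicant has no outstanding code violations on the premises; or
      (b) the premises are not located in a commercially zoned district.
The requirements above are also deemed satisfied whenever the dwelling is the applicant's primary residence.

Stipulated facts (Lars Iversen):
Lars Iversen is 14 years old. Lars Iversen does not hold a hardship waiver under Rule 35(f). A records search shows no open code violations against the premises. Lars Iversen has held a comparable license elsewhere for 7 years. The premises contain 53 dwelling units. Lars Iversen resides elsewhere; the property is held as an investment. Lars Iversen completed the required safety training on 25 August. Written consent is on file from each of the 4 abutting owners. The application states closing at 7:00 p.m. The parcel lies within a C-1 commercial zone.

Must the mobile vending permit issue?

No — denied.

(a) prior license ≥ 11 yr — not met.
(i) age ≥ 16 — fails.
(ii) all abutters consent — met.
So (b) is not satisfied (F AND T).
(c) ≤ 13 units — not met.
(1) = F OR F OR F = false.
(i) not (hardship waiver) — satisfied.
(ii) no code violations — met.
So (a) is satisfied (T AND T).
(b) not (commercially zoned) — not satisfied.
So (2) is satisfied (T OR F).
Overall = F AND T = false.
Exception (primary residence) — not satisfied.
Result: main false OR exception false → false.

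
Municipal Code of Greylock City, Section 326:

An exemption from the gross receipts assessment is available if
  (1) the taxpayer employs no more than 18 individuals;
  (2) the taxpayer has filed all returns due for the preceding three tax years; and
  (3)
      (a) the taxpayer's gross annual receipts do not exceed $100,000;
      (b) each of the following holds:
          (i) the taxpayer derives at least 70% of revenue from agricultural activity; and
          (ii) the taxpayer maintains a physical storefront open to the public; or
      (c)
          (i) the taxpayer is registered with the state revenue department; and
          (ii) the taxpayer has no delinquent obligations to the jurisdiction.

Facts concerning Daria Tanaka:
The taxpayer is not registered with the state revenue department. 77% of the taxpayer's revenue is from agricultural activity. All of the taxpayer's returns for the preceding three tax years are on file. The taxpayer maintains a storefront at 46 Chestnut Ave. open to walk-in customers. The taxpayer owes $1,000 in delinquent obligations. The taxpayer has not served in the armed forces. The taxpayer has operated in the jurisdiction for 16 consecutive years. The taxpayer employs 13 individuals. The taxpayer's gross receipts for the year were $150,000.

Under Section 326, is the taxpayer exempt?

(1) ≤ 18 employees — met.
(2) returns current — satisfied.
(a) receipts ≤ $100,000 — not met.
(i) ≥70% agricultural — satisfied.
(ii) has storefront — holds.
(b) = T AND T = true.
(i) state-registered — fails.
(ii) no delinquency — fails.
(c) = F AND F = false.
(3) = F OR T OR F = true.
Overall = T AND T AND T = true.

Yes — exempt.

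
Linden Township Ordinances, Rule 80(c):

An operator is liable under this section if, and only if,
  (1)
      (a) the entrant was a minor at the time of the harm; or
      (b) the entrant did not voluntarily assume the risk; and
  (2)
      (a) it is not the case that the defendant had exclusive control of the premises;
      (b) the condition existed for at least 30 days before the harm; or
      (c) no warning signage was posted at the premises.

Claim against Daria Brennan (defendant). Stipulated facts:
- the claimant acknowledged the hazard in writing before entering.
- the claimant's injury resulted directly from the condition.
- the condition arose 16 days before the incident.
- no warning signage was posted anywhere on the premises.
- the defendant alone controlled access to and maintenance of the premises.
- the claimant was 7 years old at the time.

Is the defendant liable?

Yes — liable.

(a) entrant a minor — holds.
(b) no assumed risk — fails.
(1): T OR F → true.
(a) not (exclusive control) — fails.
(b) condition ≥30 days old — not satisfied.
(c) no signage posted — holds.
So (2) is satisfied (F OR F OR T).
Overall: T AND T → true.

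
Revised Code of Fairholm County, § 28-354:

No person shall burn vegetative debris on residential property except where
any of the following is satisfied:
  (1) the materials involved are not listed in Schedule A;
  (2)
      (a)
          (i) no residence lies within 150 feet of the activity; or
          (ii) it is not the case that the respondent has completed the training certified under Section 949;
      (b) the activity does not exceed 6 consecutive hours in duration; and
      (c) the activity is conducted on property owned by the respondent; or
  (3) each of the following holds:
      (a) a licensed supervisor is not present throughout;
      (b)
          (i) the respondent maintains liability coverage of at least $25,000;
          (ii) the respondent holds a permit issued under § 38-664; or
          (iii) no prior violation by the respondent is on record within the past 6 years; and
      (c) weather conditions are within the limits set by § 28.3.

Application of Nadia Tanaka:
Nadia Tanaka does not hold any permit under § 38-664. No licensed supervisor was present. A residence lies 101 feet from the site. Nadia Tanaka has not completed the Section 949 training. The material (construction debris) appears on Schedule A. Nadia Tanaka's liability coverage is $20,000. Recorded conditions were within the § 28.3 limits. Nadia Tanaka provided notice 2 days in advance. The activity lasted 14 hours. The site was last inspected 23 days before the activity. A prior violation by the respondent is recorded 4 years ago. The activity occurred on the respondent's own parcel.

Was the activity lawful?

(1) not (Schedule A material) — not met.
(i) no residence in 150 ft — not met.
(ii) not (training certified) — met.
(a) = F OR T = true.
(b) ≤ 6 hrs duration — not met.
(c) own property — holds.
(2): T AND F AND T → false.
(a) not (supervisor present) — met.
(i) coverage ≥ $25,000 — not satisfied.
(ii) holds permit — not satisfied.
(iii) no prior violation — fails.
(b) = F OR F OR F = false.
(c) weather ok — met.
(3) = T AND F AND T = false.
Overall = F OR F OR F = false.

No — unlawful.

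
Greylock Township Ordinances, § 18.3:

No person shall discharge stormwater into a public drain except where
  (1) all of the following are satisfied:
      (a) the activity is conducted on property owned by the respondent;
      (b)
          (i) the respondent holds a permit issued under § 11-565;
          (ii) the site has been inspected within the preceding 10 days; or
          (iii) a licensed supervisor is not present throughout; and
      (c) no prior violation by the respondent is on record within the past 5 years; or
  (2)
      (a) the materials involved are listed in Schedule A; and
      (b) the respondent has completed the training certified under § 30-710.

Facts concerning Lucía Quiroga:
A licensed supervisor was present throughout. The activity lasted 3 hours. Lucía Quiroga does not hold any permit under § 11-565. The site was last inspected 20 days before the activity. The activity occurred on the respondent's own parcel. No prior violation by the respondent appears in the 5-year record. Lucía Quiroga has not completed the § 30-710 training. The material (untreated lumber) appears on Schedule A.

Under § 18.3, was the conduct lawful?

No — unlawful.

(a) own property — holds.
(i) holds permit — not satisfied.
(ii) site inspected — fails.
(iii) not (supervisor present) — not met.
(b): F OR F OR F → false.
(c) no prior violation — met.
(1) = T AND F AND T = false.
(a) Schedule A material — satisfied.
(b) training certified — not met.
So (2) is not satisfied (T AND F).
Overall: F OR F → false.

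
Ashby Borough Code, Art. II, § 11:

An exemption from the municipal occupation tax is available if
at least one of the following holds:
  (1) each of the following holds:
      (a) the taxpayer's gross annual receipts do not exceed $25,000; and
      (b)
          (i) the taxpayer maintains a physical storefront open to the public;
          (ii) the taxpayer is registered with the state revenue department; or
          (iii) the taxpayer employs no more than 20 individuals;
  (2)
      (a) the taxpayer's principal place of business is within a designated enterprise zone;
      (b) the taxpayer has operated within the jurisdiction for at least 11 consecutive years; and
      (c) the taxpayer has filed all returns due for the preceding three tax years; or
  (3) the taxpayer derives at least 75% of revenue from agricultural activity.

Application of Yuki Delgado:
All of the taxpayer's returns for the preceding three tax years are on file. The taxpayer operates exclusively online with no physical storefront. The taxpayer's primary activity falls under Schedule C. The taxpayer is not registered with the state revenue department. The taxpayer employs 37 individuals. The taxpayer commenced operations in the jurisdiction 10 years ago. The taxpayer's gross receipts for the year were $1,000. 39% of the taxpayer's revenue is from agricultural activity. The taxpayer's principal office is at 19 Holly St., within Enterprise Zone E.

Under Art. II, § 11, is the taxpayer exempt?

(a) receipts ≤ $25,000 — met.
(i) has storefront — not met.
(ii) state-registered — not met.
(iii) ≤ 20 employees — fails.
So (b) is not satisfied (F OR F OR F).
(1): T AND F → false.
(a) in enterprise zone — met.
(b) ≥ 11 yrs in jurisdiction — fails.
(c) returns current — holds.
(2): T AND F AND T → false.
(3) ≥75% agricultural — fails.
Overall = F OR F OR F = false.

No — not exempt.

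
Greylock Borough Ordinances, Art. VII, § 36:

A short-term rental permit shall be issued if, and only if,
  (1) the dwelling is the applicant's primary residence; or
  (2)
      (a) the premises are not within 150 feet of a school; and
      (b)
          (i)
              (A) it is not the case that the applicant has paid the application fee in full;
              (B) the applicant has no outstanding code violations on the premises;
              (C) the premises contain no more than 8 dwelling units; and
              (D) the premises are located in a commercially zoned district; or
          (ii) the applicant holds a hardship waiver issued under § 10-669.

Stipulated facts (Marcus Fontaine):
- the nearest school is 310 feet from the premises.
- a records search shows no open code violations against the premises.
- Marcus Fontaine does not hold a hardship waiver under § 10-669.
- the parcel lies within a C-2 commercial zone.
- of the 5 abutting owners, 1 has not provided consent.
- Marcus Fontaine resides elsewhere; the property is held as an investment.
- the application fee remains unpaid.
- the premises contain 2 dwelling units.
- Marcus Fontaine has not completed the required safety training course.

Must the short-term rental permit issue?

(1) primary residence — not satisfied.
(a) ≥150 ft from school — holds.
(A) not (fee paid) — met.
(B) no code violations — holds.
(C) ≤ 8 units — satisfied.
(D) commercially zoned — holds.
(i): T AND T AND T AND T → true.
(ii) hardship waiver — not met.
(b): T OR F → true.
So (2) is satisfied (T AND T).
So Overall is satisfied (F OR T).

Yes — granted.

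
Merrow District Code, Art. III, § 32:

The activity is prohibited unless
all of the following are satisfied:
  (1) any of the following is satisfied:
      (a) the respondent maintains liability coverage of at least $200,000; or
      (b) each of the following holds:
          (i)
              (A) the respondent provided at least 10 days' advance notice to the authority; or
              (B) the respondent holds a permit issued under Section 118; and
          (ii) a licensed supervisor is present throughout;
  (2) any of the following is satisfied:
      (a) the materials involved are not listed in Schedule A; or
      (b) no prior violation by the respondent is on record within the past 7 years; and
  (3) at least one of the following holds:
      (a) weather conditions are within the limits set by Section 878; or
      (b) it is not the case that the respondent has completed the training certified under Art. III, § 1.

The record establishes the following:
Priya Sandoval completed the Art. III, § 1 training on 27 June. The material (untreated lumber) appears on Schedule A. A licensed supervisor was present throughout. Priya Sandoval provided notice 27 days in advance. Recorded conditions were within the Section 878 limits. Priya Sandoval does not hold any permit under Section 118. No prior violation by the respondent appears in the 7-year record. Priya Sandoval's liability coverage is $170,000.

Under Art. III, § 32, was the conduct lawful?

(a) coverage ≥ $200,000 — fails.
(A) ≥10 days' notice — satisfied.
(B) holds permit — fails.
(i): T OR F → true.
(ii) supervisor present — met.
So (b) is satisfied (T AND T).
(1): F OR T → true.
(a) not (Schedule A material) — not met.
(b) no prior violation — holds.
So (2) is satisfied (F OR T).
(a) weather ok — met.
(b) not (training certified) — not met.
So (3) is satisfied (T OR F).
Overall = T AND T AND T = true.

Yes — lawful.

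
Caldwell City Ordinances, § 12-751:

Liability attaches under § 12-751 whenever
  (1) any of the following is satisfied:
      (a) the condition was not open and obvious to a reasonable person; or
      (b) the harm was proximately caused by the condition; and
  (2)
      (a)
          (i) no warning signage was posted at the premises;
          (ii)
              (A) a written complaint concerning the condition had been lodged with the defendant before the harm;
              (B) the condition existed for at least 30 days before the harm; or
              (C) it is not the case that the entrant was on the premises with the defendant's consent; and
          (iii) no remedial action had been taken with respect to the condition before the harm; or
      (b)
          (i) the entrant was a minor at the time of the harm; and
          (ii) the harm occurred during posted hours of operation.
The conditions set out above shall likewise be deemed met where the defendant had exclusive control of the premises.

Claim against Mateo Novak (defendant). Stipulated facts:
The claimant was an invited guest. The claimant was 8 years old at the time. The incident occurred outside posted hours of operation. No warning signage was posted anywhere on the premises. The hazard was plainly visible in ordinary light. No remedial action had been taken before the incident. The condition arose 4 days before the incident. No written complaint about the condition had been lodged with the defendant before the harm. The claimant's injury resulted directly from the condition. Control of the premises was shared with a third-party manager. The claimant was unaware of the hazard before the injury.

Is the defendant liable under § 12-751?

No — not liable.

(a) not open/obvious — not satisfied.
(b) proximate cause — satisfied.
(1): F OR T → true.
(i) no signage posted — met.
(A) complaint lodged — not met.
(B) condition ≥30 days old — not met.
(C) not (consent to enter) — fails.
(ii) = F OR F OR F = false.
(iii) no remedial action — met.
(a) = T AND F AND T = false.
(i) entrant a minor — satisfied.
(ii) during posted hours — fails.
(b): T AND F → false.
So (2) is not satisfied (F OR F).
Overall: T AND F → false.
Exception (exclusive control) — not satisfied.
Result: main false OR exception false → false.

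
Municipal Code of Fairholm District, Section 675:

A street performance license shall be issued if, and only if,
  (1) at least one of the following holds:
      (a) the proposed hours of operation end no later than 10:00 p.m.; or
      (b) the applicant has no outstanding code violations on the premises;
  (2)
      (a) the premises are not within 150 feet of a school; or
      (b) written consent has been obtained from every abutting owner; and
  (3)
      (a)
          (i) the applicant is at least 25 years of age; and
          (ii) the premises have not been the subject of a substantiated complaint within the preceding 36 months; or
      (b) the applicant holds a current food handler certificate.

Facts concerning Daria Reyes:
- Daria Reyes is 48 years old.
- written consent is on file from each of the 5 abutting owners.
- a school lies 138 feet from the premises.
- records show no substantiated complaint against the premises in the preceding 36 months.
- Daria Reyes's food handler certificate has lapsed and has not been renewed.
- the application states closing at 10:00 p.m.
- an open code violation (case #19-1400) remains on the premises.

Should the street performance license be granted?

Yes — granted.

(a) closes by 10 p.m. — satisfied.
(b) no code violations — fails.
(1) = T OR F = true.
(a) ≥150 ft from school — not met.
(b) all abutters consent — met.
So (2) is satisfied (F OR T).
(i) age ≥ 25 — met.
(ii) no complaint in 36 mo. — satisfied.
So (a) is satisfied (T AND T).
(b) food handler cert. — not satisfied.
(3): T OR F → true.
Overall = T AND T AND T = true.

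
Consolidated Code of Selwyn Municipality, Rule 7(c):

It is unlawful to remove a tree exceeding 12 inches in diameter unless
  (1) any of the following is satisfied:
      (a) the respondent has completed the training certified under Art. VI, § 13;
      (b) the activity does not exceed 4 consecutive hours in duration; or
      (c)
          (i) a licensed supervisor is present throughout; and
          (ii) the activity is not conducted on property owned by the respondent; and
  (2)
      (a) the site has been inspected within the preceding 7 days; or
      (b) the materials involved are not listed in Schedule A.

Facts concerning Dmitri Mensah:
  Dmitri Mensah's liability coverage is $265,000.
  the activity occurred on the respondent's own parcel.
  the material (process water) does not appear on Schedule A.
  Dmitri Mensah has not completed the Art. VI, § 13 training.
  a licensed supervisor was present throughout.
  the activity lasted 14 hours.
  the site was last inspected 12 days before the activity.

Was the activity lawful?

No — unlawful.

(a) training certified — not satisfied.
(b) ≤ 4 hrs duration — not satisfied.
(i) supervisor present — satisfied.
(ii) not (own property) — fails.
So (c) is not satisfied (T AND F).
(1) = F OR F OR F = false.
(a) site inspected — not satisfied.
(b) not (Schedule A material) — holds.
(2): F OR T → true.
So Overall is not satisfied (F AND T).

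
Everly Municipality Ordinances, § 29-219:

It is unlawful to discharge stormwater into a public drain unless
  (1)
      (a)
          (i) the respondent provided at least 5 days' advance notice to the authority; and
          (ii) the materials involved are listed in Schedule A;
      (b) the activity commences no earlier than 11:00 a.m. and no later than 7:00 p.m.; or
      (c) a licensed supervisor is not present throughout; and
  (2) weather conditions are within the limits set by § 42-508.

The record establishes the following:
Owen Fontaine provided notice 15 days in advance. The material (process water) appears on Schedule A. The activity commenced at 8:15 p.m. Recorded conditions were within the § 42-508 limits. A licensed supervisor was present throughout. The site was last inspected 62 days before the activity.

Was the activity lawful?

(i) ≥5 days' notice — holds.
(ii) Schedule A material — met.
So (a) is satisfied (T AND T).
(b) start within hours — not satisfied.
(c) not (supervisor present) — not satisfied.
So (1) is satisfied (T OR F OR F).
(2) weather ok — holds.
Overall: T AND T → true.

Yes — lawful.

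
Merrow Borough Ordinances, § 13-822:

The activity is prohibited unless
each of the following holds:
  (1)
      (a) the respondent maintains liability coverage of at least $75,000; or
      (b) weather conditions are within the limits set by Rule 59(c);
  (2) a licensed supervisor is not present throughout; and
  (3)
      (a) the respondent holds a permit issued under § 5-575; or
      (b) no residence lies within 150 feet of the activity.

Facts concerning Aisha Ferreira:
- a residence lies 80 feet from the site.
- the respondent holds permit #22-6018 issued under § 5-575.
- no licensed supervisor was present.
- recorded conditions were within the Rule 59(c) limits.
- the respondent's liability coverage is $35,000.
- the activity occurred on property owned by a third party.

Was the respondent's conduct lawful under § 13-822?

(a) coverage ≥ $75,000 — fails.
(b) weather ok — holds.
(1) = F OR T = true.
(2) not (supervisor present) — satisfied.
(a) holds permit — holds.
(b) no residence in 150 ft — fails.
(3): T OR F → true.
So Overall is satisfied (T AND T AND T).

Yes — lawful.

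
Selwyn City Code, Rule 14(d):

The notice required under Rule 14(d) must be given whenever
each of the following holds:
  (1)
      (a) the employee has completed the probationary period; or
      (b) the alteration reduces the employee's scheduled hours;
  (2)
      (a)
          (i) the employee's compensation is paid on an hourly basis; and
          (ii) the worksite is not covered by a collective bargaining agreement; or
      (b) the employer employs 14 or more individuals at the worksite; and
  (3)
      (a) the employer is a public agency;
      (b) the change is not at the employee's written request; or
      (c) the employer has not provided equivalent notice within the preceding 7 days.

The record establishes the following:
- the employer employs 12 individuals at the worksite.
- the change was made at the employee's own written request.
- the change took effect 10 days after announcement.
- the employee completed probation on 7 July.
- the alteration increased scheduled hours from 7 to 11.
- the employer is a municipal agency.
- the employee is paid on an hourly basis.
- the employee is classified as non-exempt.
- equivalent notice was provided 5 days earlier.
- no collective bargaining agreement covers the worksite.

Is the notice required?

Yes — required.

(a) past probation — holds.
(b) hours reduced — not met.
So (1) is satisfied (T OR F).
(i) hourly-paid — met.
(ii) no CBA — satisfied.
(a) = T AND T = true.
(b) ≥ 14 at site — not satisfied.
(2): T OR F → true.
(a) public agency — met.
(b) not employee-requested — not satisfied.
(c) no recent notice — not satisfied.
So (3) is satisfied (T OR F OR F).
Overall: T AND T AND T → true.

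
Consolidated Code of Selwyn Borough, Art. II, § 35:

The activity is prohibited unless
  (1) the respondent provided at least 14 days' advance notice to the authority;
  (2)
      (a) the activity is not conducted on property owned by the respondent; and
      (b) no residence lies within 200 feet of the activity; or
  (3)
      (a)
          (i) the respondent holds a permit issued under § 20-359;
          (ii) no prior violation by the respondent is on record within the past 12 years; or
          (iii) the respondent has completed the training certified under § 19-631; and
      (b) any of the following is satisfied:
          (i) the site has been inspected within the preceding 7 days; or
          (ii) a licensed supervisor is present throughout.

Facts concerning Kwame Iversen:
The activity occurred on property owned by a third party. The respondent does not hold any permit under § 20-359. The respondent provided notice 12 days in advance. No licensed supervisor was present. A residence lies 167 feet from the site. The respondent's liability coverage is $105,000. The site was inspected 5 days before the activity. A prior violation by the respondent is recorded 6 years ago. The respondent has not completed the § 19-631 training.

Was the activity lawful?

(1) ≥14 days' notice — fails.
(a) not (own property) — holds.
(b) no residence in 200 ft — not satisfied.
So (2) is not satisfied (T AND F).
(i) holds permit — not satisfied.
(ii) no prior violation — not satisfied.
(iii) training certified — fails.
(a) = F OR F OR F = false.
(i) site inspected — holds.
(ii) supervisor present — fails.
So (b) is satisfied (T OR F).
So (3) is not satisfied (F AND T).
Overall: F OR F OR F → false.

No — unlawful.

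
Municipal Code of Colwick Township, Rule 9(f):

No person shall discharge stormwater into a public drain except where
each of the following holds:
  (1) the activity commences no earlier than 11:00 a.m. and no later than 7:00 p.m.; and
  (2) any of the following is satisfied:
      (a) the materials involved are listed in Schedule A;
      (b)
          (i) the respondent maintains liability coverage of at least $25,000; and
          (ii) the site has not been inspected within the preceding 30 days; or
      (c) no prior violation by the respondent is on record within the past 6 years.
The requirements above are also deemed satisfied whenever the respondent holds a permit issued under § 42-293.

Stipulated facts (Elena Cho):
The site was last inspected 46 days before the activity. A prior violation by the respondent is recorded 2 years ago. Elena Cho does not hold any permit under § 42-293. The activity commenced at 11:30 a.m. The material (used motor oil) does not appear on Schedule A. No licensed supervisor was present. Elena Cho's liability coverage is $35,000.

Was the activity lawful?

Yes — lawful.

(1) start within hours — holds.
(a) Schedule A material — not met.
(i) coverage ≥ $25,000 — met.
(ii) not (site inspected) — met.
(b) = T AND T = true.
(c) no prior violation — not satisfied.
(2) = F OR T OR F = true.
Overall = T AND T = true.
Exception (holds permit) — not satisfied.
Result: main true OR exception false → true.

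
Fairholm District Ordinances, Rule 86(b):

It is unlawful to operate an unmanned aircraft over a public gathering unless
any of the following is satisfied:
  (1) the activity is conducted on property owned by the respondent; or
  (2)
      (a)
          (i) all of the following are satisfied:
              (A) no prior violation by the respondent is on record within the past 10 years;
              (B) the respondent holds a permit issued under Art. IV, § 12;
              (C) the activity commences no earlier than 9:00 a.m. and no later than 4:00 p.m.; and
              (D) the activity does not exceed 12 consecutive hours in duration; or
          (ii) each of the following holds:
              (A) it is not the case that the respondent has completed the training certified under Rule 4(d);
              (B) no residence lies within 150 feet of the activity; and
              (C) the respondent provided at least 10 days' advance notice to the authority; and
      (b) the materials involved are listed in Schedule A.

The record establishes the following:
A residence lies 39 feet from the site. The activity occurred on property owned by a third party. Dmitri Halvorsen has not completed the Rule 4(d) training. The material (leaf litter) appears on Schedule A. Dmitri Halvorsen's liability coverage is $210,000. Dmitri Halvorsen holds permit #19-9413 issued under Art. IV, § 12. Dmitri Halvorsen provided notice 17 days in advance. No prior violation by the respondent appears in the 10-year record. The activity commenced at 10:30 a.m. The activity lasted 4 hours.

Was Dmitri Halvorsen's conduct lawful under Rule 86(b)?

Yes — lawful.

(1) own property — fails.
(A) no prior violation — holds.
(B) holds permit — met.
(C) start within hours — satisfied.
(D) ≤ 12 hrs duration — holds.
(i) = T AND T AND T AND T = true.
(A) not (training certified) — met.
(B) no residence in 150 ft — fails.
(C) ≥10 days' notice — holds.
So (ii) is not satisfied (T AND F AND T).
So (a) is satisfied (T OR F).
(b) Schedule A material — holds.
(2) = T AND T = true.
Overall = F OR T = true.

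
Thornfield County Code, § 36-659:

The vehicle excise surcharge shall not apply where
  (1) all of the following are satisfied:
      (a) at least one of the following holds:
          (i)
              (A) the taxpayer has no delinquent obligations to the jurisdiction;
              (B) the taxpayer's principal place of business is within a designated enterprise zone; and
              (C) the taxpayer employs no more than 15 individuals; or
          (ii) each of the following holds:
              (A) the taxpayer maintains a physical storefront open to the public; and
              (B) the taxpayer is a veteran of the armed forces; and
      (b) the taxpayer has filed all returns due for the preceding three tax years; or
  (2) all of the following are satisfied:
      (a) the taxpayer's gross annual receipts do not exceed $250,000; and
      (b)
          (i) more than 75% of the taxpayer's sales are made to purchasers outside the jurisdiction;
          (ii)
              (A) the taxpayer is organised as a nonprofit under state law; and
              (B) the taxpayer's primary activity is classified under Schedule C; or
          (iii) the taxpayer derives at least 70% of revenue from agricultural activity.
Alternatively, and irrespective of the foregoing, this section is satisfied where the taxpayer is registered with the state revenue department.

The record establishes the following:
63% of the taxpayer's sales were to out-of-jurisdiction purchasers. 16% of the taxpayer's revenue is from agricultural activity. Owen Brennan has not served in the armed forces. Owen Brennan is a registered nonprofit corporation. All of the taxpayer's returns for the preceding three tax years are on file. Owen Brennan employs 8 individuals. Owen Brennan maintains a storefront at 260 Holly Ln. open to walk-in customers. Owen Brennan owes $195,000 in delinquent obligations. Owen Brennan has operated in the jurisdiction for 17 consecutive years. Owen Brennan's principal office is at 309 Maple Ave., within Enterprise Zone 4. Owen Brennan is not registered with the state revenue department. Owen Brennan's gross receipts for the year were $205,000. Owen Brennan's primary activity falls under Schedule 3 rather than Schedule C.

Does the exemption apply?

No — not exempt.

(A) no delinquency — fails.
(B) in enterprise zone — met.
(C) ≤ 15 employees — met.
(i) = F AND T AND T = false.
(A) has storefront — holds.
(B) veteran — not met.
(ii) = T AND F = false.
(a): F OR F → false.
(b) returns current — satisfied.
(1): F AND T → false.
(a) receipts ≤ $250,000 — holds.
(i) >75% out-of-jur. sales — fails.
(A) nonprofit — holds.
(B) Schedule C activity — not satisfied.
(ii): T AND F → false.
(iii) ≥70% agricultural — not satisfied.
So (b) is not satisfied (F OR F OR F).
So (2) is not satisfied (T AND F).
Overall: F OR F → false.
Exception (state-registered) — not satisfied.
Result: main false OR exception false → false.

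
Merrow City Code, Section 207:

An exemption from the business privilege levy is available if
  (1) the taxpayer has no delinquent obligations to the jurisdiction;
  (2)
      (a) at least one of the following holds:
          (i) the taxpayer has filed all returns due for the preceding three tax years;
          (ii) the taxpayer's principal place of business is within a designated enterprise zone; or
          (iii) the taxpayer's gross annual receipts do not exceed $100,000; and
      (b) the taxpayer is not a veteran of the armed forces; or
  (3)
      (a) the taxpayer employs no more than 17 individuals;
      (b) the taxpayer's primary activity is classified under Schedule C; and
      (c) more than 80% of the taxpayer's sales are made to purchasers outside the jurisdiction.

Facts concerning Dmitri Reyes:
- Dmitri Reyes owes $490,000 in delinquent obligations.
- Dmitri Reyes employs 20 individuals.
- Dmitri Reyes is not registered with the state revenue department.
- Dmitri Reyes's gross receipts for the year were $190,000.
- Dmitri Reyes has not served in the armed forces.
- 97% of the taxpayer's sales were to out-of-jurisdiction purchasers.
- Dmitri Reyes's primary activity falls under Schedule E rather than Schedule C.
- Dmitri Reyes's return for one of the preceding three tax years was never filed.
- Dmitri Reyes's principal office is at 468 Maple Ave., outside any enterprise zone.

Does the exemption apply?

No — not exempt.

(1) no delinquency — fails.
(i) returns current — not satisfied.
(ii) in enterprise zone — fails.
(iii) receipts ≤ $100,000 — not met.
(a): F OR F OR F → false.
(b) not (veteran) — satisfied.
(2) = F AND T = false.
(a) ≤ 17 employees — fails.
(b) Schedule C activity — fails.
(c) >80% out-of-jur. sales — holds.
(3) = F AND F AND T = false.
So Overall is not satisfied (F OR F OR F).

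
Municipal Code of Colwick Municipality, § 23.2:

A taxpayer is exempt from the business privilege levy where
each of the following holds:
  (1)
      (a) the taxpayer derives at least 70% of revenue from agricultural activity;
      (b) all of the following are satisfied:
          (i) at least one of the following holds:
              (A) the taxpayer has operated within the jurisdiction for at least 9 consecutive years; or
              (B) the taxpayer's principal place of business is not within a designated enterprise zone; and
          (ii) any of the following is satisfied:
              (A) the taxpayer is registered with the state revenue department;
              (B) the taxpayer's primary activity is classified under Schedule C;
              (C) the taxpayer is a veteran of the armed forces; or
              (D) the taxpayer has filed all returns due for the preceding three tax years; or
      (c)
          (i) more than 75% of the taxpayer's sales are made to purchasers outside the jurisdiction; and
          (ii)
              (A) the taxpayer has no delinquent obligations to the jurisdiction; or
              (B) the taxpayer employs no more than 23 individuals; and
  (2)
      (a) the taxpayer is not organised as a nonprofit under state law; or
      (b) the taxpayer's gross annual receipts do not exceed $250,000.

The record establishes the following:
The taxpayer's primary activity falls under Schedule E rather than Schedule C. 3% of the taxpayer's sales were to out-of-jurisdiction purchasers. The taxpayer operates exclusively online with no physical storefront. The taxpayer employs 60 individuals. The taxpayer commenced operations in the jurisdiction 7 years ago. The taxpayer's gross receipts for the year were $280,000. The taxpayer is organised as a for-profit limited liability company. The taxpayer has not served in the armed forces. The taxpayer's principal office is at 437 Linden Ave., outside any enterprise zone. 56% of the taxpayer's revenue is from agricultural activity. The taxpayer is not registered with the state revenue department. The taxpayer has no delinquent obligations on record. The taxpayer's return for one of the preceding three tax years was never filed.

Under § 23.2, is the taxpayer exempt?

(a) ≥70% agricultural — not met.
(A) ≥ 9 yrs in jurisdiction — not satisfied.
(B) not (in enterprise zone) — satisfied.
So (i) is satisfied (F OR T).
(A) state-registered — not satisfied.
(B) Schedule C activity — not satisfied.
(C) veteran — not satisfied.
(D) returns current — not met.
(ii) = F OR F OR F OR F = false.
(b) = T AND F = false.
(i) >75% out-of-jur. sales — fails.
(A) no delinquency — holds.
(B) ≤ 23 employees — fails.
(ii) = T OR F = true.
So (c) is not satisfied (F AND T).
(1): F OR F OR F → false.
(a) not (nonprofit) — holds.
(b) receipts ≤ $250,000 — not met.
(2) = T OR F = true.
So Overall is not satisfied (F AND T).

No — not exempt.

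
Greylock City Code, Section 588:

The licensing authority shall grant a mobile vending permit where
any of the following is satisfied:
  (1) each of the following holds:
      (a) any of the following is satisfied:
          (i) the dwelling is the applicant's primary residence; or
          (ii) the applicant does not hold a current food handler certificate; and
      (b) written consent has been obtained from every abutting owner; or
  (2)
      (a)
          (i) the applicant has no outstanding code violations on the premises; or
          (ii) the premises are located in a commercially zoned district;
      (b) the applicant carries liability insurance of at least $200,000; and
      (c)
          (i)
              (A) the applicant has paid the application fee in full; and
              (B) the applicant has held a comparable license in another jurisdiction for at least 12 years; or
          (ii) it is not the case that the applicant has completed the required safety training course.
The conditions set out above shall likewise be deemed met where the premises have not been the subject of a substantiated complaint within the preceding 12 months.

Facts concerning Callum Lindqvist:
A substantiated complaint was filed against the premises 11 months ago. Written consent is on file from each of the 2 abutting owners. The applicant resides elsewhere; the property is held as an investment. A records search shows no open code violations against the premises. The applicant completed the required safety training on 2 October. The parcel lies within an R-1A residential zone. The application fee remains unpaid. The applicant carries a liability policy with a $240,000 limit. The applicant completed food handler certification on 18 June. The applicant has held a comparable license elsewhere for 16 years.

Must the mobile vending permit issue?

(i) primary residence — not satisfied.
(ii) not (food handler cert.) — fails.
So (a) is not satisfied (F OR F).
(b) all abutters consent — satisfied.
So (1) is not satisfied (F AND T).
(i) no code violations — satisfied.
(ii) commercially zoned — not met.
(a) = T OR F = true.
(b) insurance ≥ $200,000 — satisfied.
(A) fee paid — fails.
(B) prior license ≥ 12 yr — met.
(i) = F AND T = false.
(ii) not (safety training) — not satisfied.
So (c) is not satisfied (F OR F).
So (2) is not satisfied (T AND T AND F).
So Overall is not satisfied (F OR F).
Exception (no complaint in 12 mo.) — not satisfied.
Result: main false OR exception false → false.

No — denied.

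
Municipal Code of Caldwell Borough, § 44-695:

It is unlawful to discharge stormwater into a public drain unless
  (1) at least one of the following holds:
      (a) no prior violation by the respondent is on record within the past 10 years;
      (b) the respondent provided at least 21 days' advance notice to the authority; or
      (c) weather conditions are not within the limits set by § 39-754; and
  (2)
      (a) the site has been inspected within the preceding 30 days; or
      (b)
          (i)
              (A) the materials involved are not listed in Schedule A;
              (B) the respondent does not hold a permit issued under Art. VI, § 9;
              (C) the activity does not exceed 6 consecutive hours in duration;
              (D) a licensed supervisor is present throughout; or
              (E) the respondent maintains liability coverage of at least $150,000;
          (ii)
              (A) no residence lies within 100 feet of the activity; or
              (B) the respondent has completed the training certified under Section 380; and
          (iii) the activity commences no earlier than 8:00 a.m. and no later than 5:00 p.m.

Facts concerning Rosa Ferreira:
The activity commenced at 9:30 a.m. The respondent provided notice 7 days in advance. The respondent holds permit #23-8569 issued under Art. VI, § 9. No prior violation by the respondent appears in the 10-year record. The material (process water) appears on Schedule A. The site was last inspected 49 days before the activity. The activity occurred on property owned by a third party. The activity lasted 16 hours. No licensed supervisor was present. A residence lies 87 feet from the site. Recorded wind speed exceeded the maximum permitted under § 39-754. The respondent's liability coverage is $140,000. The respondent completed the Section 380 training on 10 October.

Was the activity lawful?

No — unlawful.

(a) no prior violation — met.
(b) ≥21 days' notice — fails.
(c) not (weather ok) — satisfied.
(1) = T OR F OR T = true.
(a) site inspected — not met.
(A) not (Schedule A material) — not met.
(B) not (holds permit) — not satisfied.
(C) ≤ 6 hrs duration — fails.
(D) supervisor present — not met.
(E) coverage ≥ $150,000 — fails.
So (i) is not satisfied (F OR F OR F OR F OR F).
(A) no residence in 100 ft — not met.
(B) training certified — holds.
(ii): F OR T → true.
(iii) start within hours — satisfied.
(b): F AND T AND T → false.
So (2) is not satisfied (F OR F).
Overall = T AND F = false.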